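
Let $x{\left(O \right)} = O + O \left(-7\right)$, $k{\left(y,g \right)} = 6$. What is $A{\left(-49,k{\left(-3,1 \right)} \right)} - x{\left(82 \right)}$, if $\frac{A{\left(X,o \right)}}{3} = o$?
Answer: $510$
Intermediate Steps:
$A{\left(X,o \right)} = 3 o$
$x{\left(O \right)} = - 6 O$ ($x{\left(O \right)} = O - 7 O = - 6 O$)
$A{\left(-49,k{\left(-3,1 \right)} \right)} - x{\left(82 \right)} = 3 \cdot 6 - \left(-6\right) 82 = 18 - -492 = 18 + 492 = 510$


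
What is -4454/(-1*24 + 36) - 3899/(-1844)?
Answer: -2041597/5532 ≈ -369.05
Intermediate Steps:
-4454/(-1*24 + 36) - 3899/(-1844) = -4454/(-24 + 36) - 3899*(-1/1844) = -4454/12 + 3899/1844 = -4454*1/12 + 3899/1844 = -2227/6 + 3899/1844 = -2041597/5532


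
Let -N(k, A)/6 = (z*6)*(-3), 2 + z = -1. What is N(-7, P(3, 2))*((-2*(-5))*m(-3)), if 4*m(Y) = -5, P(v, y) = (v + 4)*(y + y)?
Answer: 4050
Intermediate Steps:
P(v, y) = 2*y*(4 + v) (P(v, y) = (4 + v)*(2*y) = 2*y*(4 + v))
z = -3 (z = -2 - 1 = -3)
m(Y) = -5/4 (m(Y) = (1/4)*(-5) = -5/4)
N(k, A) = -324 (N(k, A) = -6*(-3*6)*(-3) = -(-108)*(-3) = -6*54 = -324)
N(-7, P(3, 2))*((-2*(-5))*m(-3)) = -324*(-2*(-5))*(-5)/4 = -3240*(-5)/4 = -324*(-25/2) = 4050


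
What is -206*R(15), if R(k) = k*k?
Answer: -46350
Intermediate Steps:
R(k) = k²
-206*R(15) = -206*15² = -206*225 = -46350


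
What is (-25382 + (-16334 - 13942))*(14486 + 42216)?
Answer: -3155919916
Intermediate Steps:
(-25382 + (-16334 - 13942))*(14486 + 42216) = (-25382 - 30276)*56702 = -55658*56702 = -3155919916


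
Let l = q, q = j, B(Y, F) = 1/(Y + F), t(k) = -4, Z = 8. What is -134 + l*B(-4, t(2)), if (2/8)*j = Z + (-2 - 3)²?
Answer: -301/2 ≈ -150.50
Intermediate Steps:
B(Y, F) = 1/(F + Y)
j = 132 (j = 4*(8 + (-2 - 3)²) = 4*(8 + (-5)²) = 4*(8 + 25) = 4*33 = 132)
q = 132
l = 132
-134 + l*B(-4, t(2)) = -134 + 132/(-4 - 4) = -134 + 132/(-8) = -134 + 132*(-⅛) = -134 - 33/2 = -301/2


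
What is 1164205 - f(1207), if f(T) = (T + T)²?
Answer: -4663191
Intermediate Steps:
f(T) = 4*T² (f(T) = (2*T)² = 4*T²)
1164205 - f(1207) = 1164205 - 4*1207² = 1164205 - 4*1456849 = 1164205 - 1*5827396 = 1164205 - 5827396 = -4663191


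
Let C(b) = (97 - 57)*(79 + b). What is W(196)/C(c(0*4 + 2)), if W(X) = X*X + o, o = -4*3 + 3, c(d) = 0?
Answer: 38407/3160 ≈ 12.154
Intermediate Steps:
C(b) = 3160 + 40*b (C(b) = 40*(79 + b) = 3160 + 40*b)
o = -9 (o = -12 + 3 = -9)
W(X) = -9 + X**2 (W(X) = X*X - 9 = X**2 - 9 = -9 + X**2)
W(196)/C(c(0*4 + 2)) = (-9 + 196**2)/(3160 + 40*0) = (-9 + 38416)/(3160 + 0) = 38407/3160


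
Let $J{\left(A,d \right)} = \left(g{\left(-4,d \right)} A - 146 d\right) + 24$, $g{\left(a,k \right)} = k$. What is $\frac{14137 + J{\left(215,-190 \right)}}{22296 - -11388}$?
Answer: $\frac{1051}{33684} \approx 0.031202$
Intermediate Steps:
$J{\left(A,d \right)} = 24 - 146 d + A d$ ($J{\left(A,d \right)} = \left(d A - 146 d\right) + 24 = \left(A d - 146 d\right) + 24 = \left(- 146 d + A d\right) + 24 = 24 - 146 d + A d$)
$\frac{14137 + J{\left(215,-190 \right)}}{22296 - -11388} = \frac{14137 + \left(24 - -27740 + 215 \left(-190\right)\right)}{22296 - -11388} = \frac{14137 + \left(24 + 27740 - 40850\right)}{22296 + 11388} = \frac{14137 - 13086}{33684} = 1051 \cdot \frac{1}{33684} = \frac{1051}{33684}$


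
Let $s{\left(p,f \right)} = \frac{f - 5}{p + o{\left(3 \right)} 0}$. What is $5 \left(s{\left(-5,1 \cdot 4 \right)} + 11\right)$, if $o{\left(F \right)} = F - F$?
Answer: $56$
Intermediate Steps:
$o{\left(F \right)} = 0$
$s{\left(p,f \right)} = \frac{-5 + f}{p}$ ($s{\left(p,f \right)} = \frac{f - 5}{p + 0 \cdot 0} = \frac{-5 + f}{p + 0} = \frac{-5 + f}{p}$)
$5 \left(s{\left(-5,1 \cdot 4 \right)} + 11\right) = 5 \left(\frac{-5 + 1 \cdot 4}{-5} + 11\right) = 5 \left(- \frac{-5 + 4}{5} + 11\right) = 5 \left(\left(- \frac{1}{5}\right) \left(-1\right) + 11\right) = 5 \left(\frac{1}{5} + 11\right) = 5 \cdot \frac{56}{5} = 56$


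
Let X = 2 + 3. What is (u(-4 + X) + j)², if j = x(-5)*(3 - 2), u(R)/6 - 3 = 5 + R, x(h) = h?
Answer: 2401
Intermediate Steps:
X = 5
u(R) = 48 + 6*R (u(R) = 18 + 6*(5 + R) = 18 + (30 + 6*R) = 48 + 6*R)
j = -5 (j = -5*(3 - 2) = -5*1 = -5)
(u(-4 + X) + j)² = ((48 + 6*(-4 + 5)) - 5)² = ((48 + 6*1) - 5)² = ((48 + 6) - 5)² = (54 - 5)² = 49² = 2401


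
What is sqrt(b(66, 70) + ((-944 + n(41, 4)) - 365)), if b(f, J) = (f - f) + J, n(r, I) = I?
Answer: I*sqrt(1235) ≈ 35.143*I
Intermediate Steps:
b(f, J) = J (b(f, J) = 0 + J = J)
sqrt(b(66, 70) + ((-944 + n(41, 4)) - 365)) = sqrt(70 + ((-944 + 4) - 365)) = sqrt(70 + (-940 - 365)) = sqrt(70 - 1305) = sqrt(-1235) = I*sqrt(1235)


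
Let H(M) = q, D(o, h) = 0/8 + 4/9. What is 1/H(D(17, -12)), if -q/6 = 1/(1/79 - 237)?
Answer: 9361/237 ≈ 39.498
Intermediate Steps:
D(o, h) = 4/9 (D(o, h) = 0*(⅛) + 4*(⅑) = 0 + 4/9 = 4/9)
q = 237/9361 (q = -6/(1/79 - 237) = -6/(-18722/79) = -6*(-79/18722) = 237/9361 ≈ 0.025318)
H(M) = 237/9361
1/H(D(17, -12)) = 1/(237/9361) = 9361/237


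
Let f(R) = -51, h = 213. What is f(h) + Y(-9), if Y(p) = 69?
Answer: 18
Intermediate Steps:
f(h) + Y(-9) = -51 + 69 = 18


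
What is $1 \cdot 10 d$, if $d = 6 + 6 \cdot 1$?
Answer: $120$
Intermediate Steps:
$d = 12$ ($d = 6 + 6 = 12$)
$1 \cdot 10 d = 1 \cdot 10 \cdot 12 = 10 \cdot 12 = 120$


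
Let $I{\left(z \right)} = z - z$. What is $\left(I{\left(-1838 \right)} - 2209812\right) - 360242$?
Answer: $-2570054$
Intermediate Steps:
$I{\left(z \right)} = 0$
$\left(I{\left(-1838 \right)} - 2209812\right) - 360242 = \left(0 - 2209812\right) - 360242 = -2209812 - 360242 = -2570054$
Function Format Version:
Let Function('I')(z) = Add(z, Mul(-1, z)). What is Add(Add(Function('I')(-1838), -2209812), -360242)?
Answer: -2570054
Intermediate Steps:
Function('I')(z) = 0
Add(Add(Function('I')(-1838), -2209812), -360242) = Add(Add(0, -2209812), -360242) = Add(-2209812, -360242) = -2570054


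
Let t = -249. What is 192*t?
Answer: -47808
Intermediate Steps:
192*t = 192*(-249) = -47808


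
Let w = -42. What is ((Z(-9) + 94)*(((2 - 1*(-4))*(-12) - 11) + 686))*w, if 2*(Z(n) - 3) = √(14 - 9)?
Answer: -2456622 - 12663*√5 ≈ -2.4849e+6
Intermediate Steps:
Z(n) = 3 + √5/2 (Z(n) = 3 + √(14 - 9)/2 = 3 + √5/2)
((Z(-9) + 94)*(((2 - 1*(-4))*(-12) - 11) + 686))*w = (((3 + √5/2) + 94)*(((2 - 1*(-4))*(-12) - 11) + 686))*(-42) = ((97 + √5/2)*(((2 + 4)*(-12) - 11) + 686))*(-42) = ((97 + √5/2)*((6*(-12) - 11) + 686))*(-42) = ((97 + √5/2)*((-72 - 11) + 686))*(-42) = ((97 + √5/2)*(-83 + 686))*(-42) = ((97 + √5/2)*603)*(-42) = (58491 + 603*√5/2)*(-42) = -2456622 - 12663*√5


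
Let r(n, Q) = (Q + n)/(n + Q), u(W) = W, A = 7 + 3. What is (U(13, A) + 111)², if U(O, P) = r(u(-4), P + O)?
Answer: 12544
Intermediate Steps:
A = 10
r(n, Q) = 1 (r(n, Q) = (Q + n)/(Q + n) = 1)
U(O, P) = 1
(U(13, A) + 111)² = (1 + 111)² = 112² = 12544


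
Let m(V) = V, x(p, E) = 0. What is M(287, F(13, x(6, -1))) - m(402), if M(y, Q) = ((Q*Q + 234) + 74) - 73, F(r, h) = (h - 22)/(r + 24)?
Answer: -228139/1369 ≈ -166.65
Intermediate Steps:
F(r, h) = (-22 + h)/(24 + r)
M(y, Q) = 235 + Q**2 (M(y, Q) = ((Q**2 + 234) + 74) - 73 = ((234 + Q**2) + 74) - 73 = (308 + Q**2) - 73 = 235 + Q**2)
M(287, F(13, x(6, -1))) - m(402) = (235 + ((-22 + 0)/(24 + 13))**2) - 1*402 = (235 + (-22/37)**2) - 402 = (235 + 484/1369) - 402 = 322199/1369 - 402 = -228139/1369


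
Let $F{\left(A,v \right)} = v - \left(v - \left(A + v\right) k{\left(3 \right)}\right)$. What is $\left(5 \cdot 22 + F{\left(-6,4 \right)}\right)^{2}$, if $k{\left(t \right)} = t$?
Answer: $10816$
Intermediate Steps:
$F{\left(A,v \right)} = 3 A + 3 v$ ($F{\left(A,v \right)} = v - \left(v - \left(A + v\right) 3\right) = v + \left(\left(3 A + 3 v\right) - v\right) = v + \left(2 v + 3 A\right) = 3 A + 3 v$)
$\left(5 \cdot 22 + F{\left(-6,4 \right)}\right)^{2} = \left(5 \cdot 22 + \left(3 \left(-6\right) + 3 \cdot 4\right)\right)^{2} = \left(110 + \left(-18 + 12\right)\right)^{2} = \left(110 - 6\right)^{2} = 104^{2} = 10816$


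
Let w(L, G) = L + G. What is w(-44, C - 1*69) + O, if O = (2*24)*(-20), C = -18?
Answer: -1091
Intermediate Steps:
w(L, G) = G + L
O = -960 (O = 48*(-20) = -960)
w(-44, C - 1*69) + O = ((-18 - 1*69) - 44) - 960 = ((-18 - 69) - 44) - 960 = (-87 - 44) - 960 = -131 - 960 = -1091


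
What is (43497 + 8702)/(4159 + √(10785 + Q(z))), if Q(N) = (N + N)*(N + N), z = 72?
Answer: 217095641/17265760 - 52199*√31521/17265760 ≈ 12.037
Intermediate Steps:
Q(N) = 4*N² (Q(N) = (2*N)*(2*N) = 4*N²)
(43497 + 8702)/(4159 + √(10785 + Q(z))) = (43497 + 8702)/(4159 + √(10785 + 4*72²)) = 52199/(4159 + √(10785 + 4*5184)) = 52199/(4159 + √(10785 + 20736)) = 52199/(4159 + √31521)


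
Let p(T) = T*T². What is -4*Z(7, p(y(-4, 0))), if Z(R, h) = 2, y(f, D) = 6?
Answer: -8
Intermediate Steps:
p(T) = T³
-4*Z(7, p(y(-4, 0))) = -4*2 = -8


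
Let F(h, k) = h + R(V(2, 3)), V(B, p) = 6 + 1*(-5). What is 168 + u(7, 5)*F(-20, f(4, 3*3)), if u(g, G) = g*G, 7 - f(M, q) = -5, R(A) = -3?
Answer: -637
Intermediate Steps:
V(B, p) = 1 (V(B, p) = 6 - 5 = 1)
f(M, q) = 12 (f(M, q) = 7 - 1*(-5) = 7 + 5 = 12)
u(g, G) = G*g
F(h, k) = -3 + h (F(h, k) = h - 3 = -3 + h)
168 + u(7, 5)*F(-20, f(4, 3*3)) = 168 + (5*7)*(-3 - 20) = 168 + 35*(-23) = 168 - 805 = -637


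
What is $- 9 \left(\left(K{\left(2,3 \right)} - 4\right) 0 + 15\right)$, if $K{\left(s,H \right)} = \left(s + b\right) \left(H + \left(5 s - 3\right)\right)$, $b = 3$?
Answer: $-135$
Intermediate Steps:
$K{\left(s,H \right)} = \left(3 + s\right) \left(-3 + H + 5 s\right)$ ($K{\left(s,H \right)} = \left(s + 3\right) \left(H + \left(5 s - 3\right)\right) = \left(3 + s\right) \left(H + \left(-3 + 5 s\right)\right) = \left(3 + s\right) \left(-3 + H + 5 s\right)$)
$- 9 \left(\left(K{\left(2,3 \right)} - 4\right) 0 + 15\right) = - 9 \left(\left(\left(-9 + 3 \cdot 3 + 5 \cdot 2^{2} + 12 \cdot 2 + 3 \cdot 2\right) - 4\right) 0 + 15\right) = - 9 \left(\left(\left(-9 + 9 + 5 \cdot 4 + 24 + 6\right) - 4\right) 0 + 15\right) = - 9 \left(\left(\left(-9 + 9 + 20 + 24 + 6\right) - 4\right) 0 + 15\right) = - 9 \left(\left(50 - 4\right) 0 + 15\right) = - 9 \left(46 \cdot 0 + 15\right) = - 9 \left(0 + 15\right) = \left(-9\right) 15 = -135$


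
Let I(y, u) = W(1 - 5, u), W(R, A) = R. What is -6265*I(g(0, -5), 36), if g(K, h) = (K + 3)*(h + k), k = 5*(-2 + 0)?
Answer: 25060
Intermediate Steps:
k = -10 (k = 5*(-2) = -10)
g(K, h) = (-10 + h)*(3 + K) (g(K, h) = (K + 3)*(h - 10) = (3 + K)*(-10 + h) = (-10 + h)*(3 + K))
I(y, u) = -4 (I(y, u) = 1 - 5 = -4)
-6265*I(g(0, -5), 36) = -6265*(-4) = 25060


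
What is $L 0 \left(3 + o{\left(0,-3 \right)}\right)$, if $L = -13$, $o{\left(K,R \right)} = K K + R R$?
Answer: $0$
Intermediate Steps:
$o{\left(K,R \right)} = K^{2} + R^{2}$
$L 0 \left(3 + o{\left(0,-3 \right)}\right) = - 13 \cdot 0 \left(3 + \left(0^{2} + \left(-3\right)^{2}\right)\right) = - 13 \cdot 0 \left(3 + \left(0 + 9\right)\right) = - 13 \cdot 0 \left(3 + 9\right) = - 13 \cdot 0 \cdot 12 = \left(-13\right) 0 = 0$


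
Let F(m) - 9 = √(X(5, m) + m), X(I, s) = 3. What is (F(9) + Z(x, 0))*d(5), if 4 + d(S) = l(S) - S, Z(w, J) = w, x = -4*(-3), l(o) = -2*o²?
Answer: -1239 - 118*√3 ≈ -1443.4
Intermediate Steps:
x = 12
d(S) = -4 - S - 2*S² (d(S) = -4 + (-2*S² - S) = -4 + (-S - 2*S²) = -4 - S - 2*S²)
F(m) = 9 + √(3 + m)
(F(9) + Z(x, 0))*d(5) = ((9 + √(3 + 9)) + 12)*(-4 - 1*5 - 2*5²) = ((9 + √12) + 12)*(-4 - 5 - 2*25) = ((9 + 2*√3) + 12)*(-4 - 5 - 50) = (21 + 2*√3)*(-59) = -1239 - 118*√3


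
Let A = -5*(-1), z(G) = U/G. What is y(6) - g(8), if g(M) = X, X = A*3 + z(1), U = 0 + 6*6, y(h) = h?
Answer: -45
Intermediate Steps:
U = 36 (U = 0 + 36 = 36)
z(G) = 36/G
A = 5
X = 51 (X = 5*3 + 36/1 = 15 + 36*1 = 15 + 36 = 51)
g(M) = 51
y(6) - g(8) = 6 - 1*51 = 6 - 51 = -45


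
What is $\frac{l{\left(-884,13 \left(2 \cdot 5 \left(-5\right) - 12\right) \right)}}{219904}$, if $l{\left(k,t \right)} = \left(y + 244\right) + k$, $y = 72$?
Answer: $- \frac{71}{27488} \approx -0.0025829$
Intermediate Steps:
$l{\left(k,t \right)} = 316 + k$ ($l{\left(k,t \right)} = \left(72 + 244\right) + k = 316 + k$)
$\frac{l{\left(-884,13 \left(2 \cdot 5 \left(-5\right) - 12\right) \right)}}{219904} = \frac{316 - 884}{219904} = \left(-568\right) \frac{1}{219904} = - \frac{71}{27488}$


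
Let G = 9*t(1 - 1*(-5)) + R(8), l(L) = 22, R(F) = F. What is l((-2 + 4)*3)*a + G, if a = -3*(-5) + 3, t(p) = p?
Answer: 458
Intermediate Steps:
G = 62 (G = 9*(1 - 1*(-5)) + 8 = 9*(1 + 5) + 8 = 9*6 + 8 = 54 + 8 = 62)
a = 18 (a = 15 + 3 = 18)
l((-2 + 4)*3)*a + G = 22*18 + 62 = 396 + 62 = 458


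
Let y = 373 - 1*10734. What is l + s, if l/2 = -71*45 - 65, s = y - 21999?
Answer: -38880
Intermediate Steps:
y = -10361 (y = 373 - 10734 = -10361)
s = -32360 (s = -10361 - 21999 = -32360)
l = -6520 (l = 2*(-71*45 - 65) = 2*(-3195 - 65) = 2*(-3260) = -6520)
l + s = -6520 - 32360 = -38880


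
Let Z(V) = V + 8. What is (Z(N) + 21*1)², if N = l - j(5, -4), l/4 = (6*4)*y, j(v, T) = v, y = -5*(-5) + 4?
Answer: 7884864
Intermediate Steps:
y = 29 (y = 25 + 4 = 29)
l = 2784 (l = 4*((6*4)*29) = 4*(24*29) = 4*696 = 2784)
N = 2779 (N = 2784 - 1*5 = 2784 - 5 = 2779)
Z(V) = 8 + V
(Z(N) + 21*1)² = ((8 + 2779) + 21*1)² = (2787 + 21)² = 2808² = 7884864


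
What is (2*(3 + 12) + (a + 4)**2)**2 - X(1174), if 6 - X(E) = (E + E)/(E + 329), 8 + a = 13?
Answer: 18511793/1503 ≈ 12317.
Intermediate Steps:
a = 5 (a = -8 + 13 = 5)
X(E) = 6 - 2*E/(329 + E) (X(E) = 6 - (E + E)/(E + 329) = 6 - 2*E/(329 + E))
(2*(3 + 12) + (a + 4)**2)**2 - X(1174) = (2*(3 + 12) + (5 + 4)**2)**2 - 2*(987 + 2*1174)/(329 + 1174) = (2*15 + 9**2)**2 - 2*(987 + 2348)/1503 = (30 + 81)**2 - 2*3335/1503 = 111**2 - 1*6670/1503 = 12321 - 6670/1503 = 18511793/1503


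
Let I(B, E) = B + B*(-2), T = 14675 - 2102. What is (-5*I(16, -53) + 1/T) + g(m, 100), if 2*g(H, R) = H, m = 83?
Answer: 3055241/25146 ≈ 121.50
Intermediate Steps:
g(H, R) = H/2
T = 12573
I(B, E) = -B (I(B, E) = B - 2*B = -B)
(-5*I(16, -53) + 1/T) + g(m, 100) = (-(-5)*16 + 1/12573) + (½)*83 = (-5*(-16) + 1/12573) + 83/2 = (80 + 1/12573) + 83/2 = 1005841/12573 + 83/2 = 3055241/25146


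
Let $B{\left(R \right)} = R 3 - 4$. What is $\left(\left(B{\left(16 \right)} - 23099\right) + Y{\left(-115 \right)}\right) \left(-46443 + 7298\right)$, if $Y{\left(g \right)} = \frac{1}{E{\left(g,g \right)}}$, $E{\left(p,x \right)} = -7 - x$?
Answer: $\frac{97468662155}{108} \approx 9.0249 \cdot 10^{8}$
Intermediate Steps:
$B{\left(R \right)} = -4 + 3 R$ ($B{\left(R \right)} = 3 R - 4 = -4 + 3 R$)
$Y{\left(g \right)} = \frac{1}{-7 - g}$
$\left(\left(B{\left(16 \right)} - 23099\right) + Y{\left(-115 \right)}\right) \left(-46443 + 7298\right) = \left(\left(\left(-4 + 3 \cdot 16\right) - 23099\right) - \frac{1}{7 - 115}\right) \left(-46443 + 7298\right) = \left(\left(\left(-4 + 48\right) - 23099\right) - \frac{1}{-108}\right) \left(-39145\right) = \left(\left(44 - 23099\right) - - \frac{1}{108}\right) \left(-39145\right) = \left(-23055 + \frac{1}{108}\right) \left(-39145\right) = \left(- \frac{2489939}{108}\right) \left(-39145\right) = \frac{97468662155}{108}$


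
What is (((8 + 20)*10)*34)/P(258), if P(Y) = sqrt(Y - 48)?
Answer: 136*sqrt(210)/3 ≈ 656.94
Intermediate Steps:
P(Y) = sqrt(-48 + Y)
(((8 + 20)*10)*34)/P(258) = (((8 + 20)*10)*34)/(sqrt(-48 + 258)) = ((28*10)*34)/(sqrt(210)) = (280*34)*(sqrt(210)/210) = 9520*(sqrt(210)/210) = 136*sqrt(210)/3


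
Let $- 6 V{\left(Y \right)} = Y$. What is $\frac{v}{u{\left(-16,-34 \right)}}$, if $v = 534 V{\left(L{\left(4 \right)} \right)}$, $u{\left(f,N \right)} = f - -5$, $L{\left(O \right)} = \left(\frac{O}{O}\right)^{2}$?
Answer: $\frac{89}{11} \approx 8.0909$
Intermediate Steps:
$L{\left(O \right)} = 1$ ($L{\left(O \right)} = 1^{2} = 1$)
$V{\left(Y \right)} = - \frac{Y}{6}$
$u{\left(f,N \right)} = 5 + f$ ($u{\left(f,N \right)} = f + 5 = 5 + f$)
$v = -89$ ($v = 534 \left(\left(- \frac{1}{6}\right) 1\right) = 534 \left(- \frac{1}{6}\right) = -89$)
$\frac{v}{u{\left(-16,-34 \right)}} = - \frac{89}{5 - 16} = - \frac{89}{-11} = \left(-89\right) \left(- \frac{1}{11}\right) = \frac{89}{11}$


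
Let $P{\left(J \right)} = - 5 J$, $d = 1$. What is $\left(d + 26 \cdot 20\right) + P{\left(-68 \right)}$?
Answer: $861$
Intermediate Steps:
$\left(d + 26 \cdot 20\right) + P{\left(-68 \right)} = \left(1 + 26 \cdot 20\right) - -340 = \left(1 + 520\right) + 340 = 521 + 340 = 861$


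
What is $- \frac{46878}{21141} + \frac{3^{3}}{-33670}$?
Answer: $- \frac{526317689}{237272490} \approx -2.2182$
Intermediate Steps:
$- \frac{46878}{21141} + \frac{3^{3}}{-33670} = \left(-46878\right) \frac{1}{21141} + 27 \left(- \frac{1}{33670}\right) = - \frac{15626}{7047} - \frac{27}{33670} = - \frac{526317689}{237272490}$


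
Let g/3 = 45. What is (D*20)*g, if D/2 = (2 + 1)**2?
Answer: 48600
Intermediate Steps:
D = 18 (D = 2*(2 + 1)**2 = 2*3**2 = 2*9 = 18)
g = 135 (g = 3*45 = 135)
(D*20)*g = (18*20)*135 = 360*135 = 48600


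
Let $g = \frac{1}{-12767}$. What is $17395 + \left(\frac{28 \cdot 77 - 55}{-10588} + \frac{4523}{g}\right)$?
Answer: $- \frac{611221376749}{10588} \approx -5.7728 \cdot 10^{7}$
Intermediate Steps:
$g = - \frac{1}{12767} \approx -7.8327 \cdot 10^{-5}$
$17395 + \left(\frac{28 \cdot 77 - 55}{-10588} + \frac{4523}{g}\right) = 17395 + \left(\frac{28 \cdot 77 - 55}{-10588} + \frac{4523}{- \frac{1}{12767}}\right) = 17395 + \left(\left(2156 - 55\right) \left(- \frac{1}{10588}\right) + 4523 \left(-12767\right)\right) = 17395 + \left(2101 \left(- \frac{1}{10588}\right) - 57745141\right) = 17395 - \frac{611405555009}{10588} = - \frac{611221376749}{10588}$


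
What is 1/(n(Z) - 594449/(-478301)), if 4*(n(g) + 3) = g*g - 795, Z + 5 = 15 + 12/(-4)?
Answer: -956602/180087181 ≈ -0.0053119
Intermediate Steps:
Z = 7 (Z = -5 + (15 + 12/(-4)) = -5 + (15 - 1/4*12) = -5 + (15 - 3) = -5 + 12 = 7)
n(g) = -807/4 + g**2/4 (n(g) = -3 + (g*g - 795)/4 = -3 + (g**2 - 795)/4 = -3 + (-795 + g**2)/4 = -3 + (-795/4 + g**2/4) = -807/4 + g**2/4)
1/(n(Z) - 594449/(-478301)) = 1/((-807/4 + (1/4)*7**2) - 594449/(-478301)) = 1/((-807/4 + (1/4)*49) - 594449*(-1/478301)) = 1/((-807/4 + 49/4) + 594449/478301) = 1/(-379/2 + 594449/478301) = 1/(-180087181/956602) = -956602/180087181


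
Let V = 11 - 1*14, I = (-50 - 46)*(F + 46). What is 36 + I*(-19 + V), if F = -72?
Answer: -54876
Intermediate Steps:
I = 2496 (I = (-50 - 46)*(-72 + 46) = -96*(-26) = 2496)
V = -3 (V = 11 - 14 = -3)
36 + I*(-19 + V) = 36 + 2496*(-19 - 3) = 36 + 2496*(-22) = 36 - 54912 = -54876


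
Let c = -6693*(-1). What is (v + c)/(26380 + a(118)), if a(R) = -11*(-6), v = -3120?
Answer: 3573/26446 ≈ 0.13511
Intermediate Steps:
c = 6693
a(R) = 66
(v + c)/(26380 + a(118)) = (-3120 + 6693)/(26380 + 66) = 3573/26446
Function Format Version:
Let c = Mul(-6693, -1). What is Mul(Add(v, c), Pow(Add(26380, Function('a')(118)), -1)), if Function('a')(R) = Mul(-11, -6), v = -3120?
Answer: Rational(3573, 26446) ≈ 0.13511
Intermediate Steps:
c = 6693
Function('a')(R) = 66
Mul(Add(v, c), Pow(Add(26380, Function('a')(118)), -1)) = Mul(Add(-3120, 6693), Pow(Add(26380, 66), -1)) = Mul(3573, Pow(26446, -1)) = Mul(3573, Rational(1, 26446)) = Rational(3573, 26446)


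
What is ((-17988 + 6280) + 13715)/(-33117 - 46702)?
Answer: -2007/79819 ≈ -0.025144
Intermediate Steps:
((-17988 + 6280) + 13715)/(-33117 - 46702) = (-11708 + 13715)/(-79819) = 2007*(-1/79819) = -2007/79819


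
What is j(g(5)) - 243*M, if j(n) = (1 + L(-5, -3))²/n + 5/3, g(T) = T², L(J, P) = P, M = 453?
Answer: -8255788/75 ≈ -1.1008e+5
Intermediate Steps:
j(n) = 5/3 + 4/n (j(n) = (1 - 3)²/n + 5/3 = (-2)²/n + 5*(⅓) = 4/n + 5/3 = 5/3 + 4/n)
j(g(5)) - 243*M = (5/3 + 4/(5²)) - 243*453 = (5/3 + 4/25) - 110079 = 137/75 - 110079 = -8255788/75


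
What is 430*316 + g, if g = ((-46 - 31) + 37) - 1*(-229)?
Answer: 136069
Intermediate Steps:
g = 189 (g = (-77 + 37) + 229 = -40 + 229 = 189)
430*316 + g = 430*316 + 189 = 135880 + 189 = 136069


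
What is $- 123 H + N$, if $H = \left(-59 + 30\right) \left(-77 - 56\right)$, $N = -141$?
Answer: $-474552$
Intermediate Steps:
$H = 3857$ ($H = \left(-29\right) \left(-133\right) = 3857$)
$- 123 H + N = \left(-123\right) 3857 - 141 = -474411 - 141 = -474552$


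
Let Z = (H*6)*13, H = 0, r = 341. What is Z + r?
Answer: 341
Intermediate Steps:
Z = 0 (Z = (0*6)*13 = 0*13 = 0)
Z + r = 0 + 341 = 341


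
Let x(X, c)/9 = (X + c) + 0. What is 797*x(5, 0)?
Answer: 35865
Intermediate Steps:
x(X, c) = 9*X + 9*c (x(X, c) = 9*((X + c) + 0) = 9*(X + c) = 9*X + 9*c)
797*x(5, 0) = 797*(9*5 + 9*0) = 797*(45 + 0) = 797*45 = 35865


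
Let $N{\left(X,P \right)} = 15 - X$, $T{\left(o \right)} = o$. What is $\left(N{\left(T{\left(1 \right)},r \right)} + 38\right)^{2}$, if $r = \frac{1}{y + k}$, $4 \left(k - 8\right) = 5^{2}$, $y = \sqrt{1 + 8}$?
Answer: $2704$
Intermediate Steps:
$y = 3$ ($y = \sqrt{9} = 3$)
$k = \frac{57}{4}$ ($k = 8 + \frac{5^{2}}{4} = 8 + \frac{1}{4} \cdot 25 = 8 + \frac{25}{4} = \frac{57}{4} \approx 14.25$)
$r = \frac{4}{69}$ ($r = \frac{1}{3 + \frac{57}{4}} = \frac{1}{\frac{69}{4}} = \frac{4}{69} \approx 0.057971$)
$\left(N{\left(T{\left(1 \right)},r \right)} + 38\right)^{2} = \left(\left(15 - 1\right) + 38\right)^{2} = \left(14 + 38\right)^{2} = 52^{2} = 2704$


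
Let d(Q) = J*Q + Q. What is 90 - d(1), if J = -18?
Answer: 107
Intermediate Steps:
d(Q) = -17*Q (d(Q) = -18*Q + Q = -17*Q)
90 - d(1) = 90 - (-17) = 90 - 1*(-17) = 90 + 17 = 107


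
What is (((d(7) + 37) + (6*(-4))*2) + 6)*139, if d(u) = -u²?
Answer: -7506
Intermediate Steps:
(((d(7) + 37) + (6*(-4))*2) + 6)*139 = (((-1*7² + 37) + (6*(-4))*2) + 6)*139 = (((-1*49 + 37) - 24*2) + 6)*139 = (((-49 + 37) - 48) + 6)*139 = ((-12 - 48) + 6)*139 = (-60 + 6)*139 = -54*139 = -7506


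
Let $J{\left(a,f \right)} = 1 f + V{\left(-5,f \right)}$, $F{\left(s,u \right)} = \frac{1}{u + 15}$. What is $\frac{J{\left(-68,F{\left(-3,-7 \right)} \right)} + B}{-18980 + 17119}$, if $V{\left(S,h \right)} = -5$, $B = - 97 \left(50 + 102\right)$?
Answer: $\frac{117991}{14888} \approx 7.9252$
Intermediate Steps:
$F{\left(s,u \right)} = \frac{1}{15 + u}$
$B = -14744$ ($B = \left(-97\right) 152 = -14744$)
$J{\left(a,f \right)} = -5 + f$ ($J{\left(a,f \right)} = 1 f - 5 = f - 5 = -5 + f$)
$\frac{J{\left(-68,F{\left(-3,-7 \right)} \right)} + B}{-18980 + 17119} = \frac{\left(-5 + \frac{1}{15 - 7}\right) - 14744}{-18980 + 17119} = \frac{\left(-5 + \frac{1}{8}\right) - 14744}{-1861} = \left(\left(-5 + \frac{1}{8}\right) - 14744\right) \left(- \frac{1}{1861}\right) = \left(- \frac{39}{8} - 14744\right) \left(- \frac{1}{1861}\right) = \left(- \frac{117991}{8}\right) \left(- \frac{1}{1861}\right) = \frac{117991}{14888}$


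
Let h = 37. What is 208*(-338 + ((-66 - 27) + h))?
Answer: -81952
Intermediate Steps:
208*(-338 + ((-66 - 27) + h)) = 208*(-338 + ((-66 - 27) + 37)) = 208*(-338 + (-93 + 37)) = 208*(-338 - 56) = 208*(-394) = -81952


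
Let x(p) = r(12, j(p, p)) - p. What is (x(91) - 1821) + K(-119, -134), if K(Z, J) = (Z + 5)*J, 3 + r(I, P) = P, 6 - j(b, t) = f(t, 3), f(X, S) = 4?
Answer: 13363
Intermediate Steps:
j(b, t) = 2 (j(b, t) = 6 - 1*4 = 6 - 4 = 2)
r(I, P) = -3 + P
K(Z, J) = J*(5 + Z) (K(Z, J) = (5 + Z)*J = J*(5 + Z))
x(p) = -1 - p (x(p) = (-3 + 2) - p = -1 - p)
(x(91) - 1821) + K(-119, -134) = ((-1 - 1*91) - 1821) - 134*(5 - 119) = ((-1 - 91) - 1821) - 134*(-114) = (-92 - 1821) + 15276 = -1913 + 15276 = 13363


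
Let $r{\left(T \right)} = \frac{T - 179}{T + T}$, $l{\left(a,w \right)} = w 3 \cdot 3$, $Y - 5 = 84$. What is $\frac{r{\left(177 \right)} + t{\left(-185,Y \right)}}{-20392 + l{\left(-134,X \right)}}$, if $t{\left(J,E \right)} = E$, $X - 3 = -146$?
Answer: $- \frac{15752}{3837183} \approx -0.0041051$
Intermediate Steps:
$Y = 89$ ($Y = 5 + 84 = 89$)
$X = -143$ ($X = 3 - 146 = -143$)
$l{\left(a,w \right)} = 9 w$ ($l{\left(a,w \right)} = 3 w 3 = 9 w$)
$r{\left(T \right)} = \frac{-179 + T}{2 T}$
$\frac{r{\left(177 \right)} + t{\left(-185,Y \right)}}{-20392 + l{\left(-134,X \right)}} = \frac{\frac{-179 + 177}{2 \cdot 177} + 89}{-20392 + 9 \left(-143\right)} = \frac{\frac{1}{2} \cdot \frac{1}{177} \left(-2\right) + 89}{-20392 - 1287} = \frac{- \frac{1}{177} + 89}{-21679} = \frac{15752}{177} \left(- \frac{1}{21679}\right) = - \frac{15752}{3837183}$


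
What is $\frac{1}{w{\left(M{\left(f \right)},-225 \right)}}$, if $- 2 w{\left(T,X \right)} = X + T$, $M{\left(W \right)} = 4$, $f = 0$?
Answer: $\frac{2}{221} \approx 0.0090498$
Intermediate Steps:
$w{\left(T,X \right)} = - \frac{T}{2} - \frac{X}{2}$ ($w{\left(T,X \right)} = - \frac{X + T}{2} = - \frac{T + X}{2} = - \frac{T}{2} - \frac{X}{2}$)
$\frac{1}{w{\left(M{\left(f \right)},-225 \right)}} = \frac{1}{\left(- \frac{1}{2}\right) 4 - - \frac{225}{2}} = \frac{1}{-2 + \frac{225}{2}} = \frac{1}{\frac{221}{2}} = \frac{2}{221}$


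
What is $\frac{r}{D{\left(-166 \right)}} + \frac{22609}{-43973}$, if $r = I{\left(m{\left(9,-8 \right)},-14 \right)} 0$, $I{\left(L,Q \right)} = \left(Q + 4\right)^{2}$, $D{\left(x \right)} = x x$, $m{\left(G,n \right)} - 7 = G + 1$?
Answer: $- \frac{22609}{43973} \approx -0.51416$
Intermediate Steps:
$m{\left(G,n \right)} = 8 + G$ ($m{\left(G,n \right)} = 7 + \left(G + 1\right) = 7 + \left(1 + G\right) = 8 + G$)
$D{\left(x \right)} = x^{2}$
$I{\left(L,Q \right)} = \left(4 + Q\right)^{2}$
$r = 0$ ($r = \left(4 - 14\right)^{2} \cdot 0 = \left(-10\right)^{2} \cdot 0 = 100 \cdot 0 = 0$)
$\frac{r}{D{\left(-166 \right)}} + \frac{22609}{-43973} = \frac{0}{\left(-166\right)^{2}} + \frac{22609}{-43973} = \frac{0}{27556} + 22609 \left(- \frac{1}{43973}\right) = 0 \cdot \frac{1}{27556} - \frac{22609}{43973} = 0 - \frac{22609}{43973} = - \frac{22609}{43973}$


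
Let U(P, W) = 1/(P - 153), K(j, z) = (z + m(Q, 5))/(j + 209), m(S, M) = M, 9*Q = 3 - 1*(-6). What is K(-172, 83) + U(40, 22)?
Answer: 9907/4181 ≈ 2.3695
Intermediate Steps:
Q = 1 (Q = (3 - 1*(-6))/9 = (3 + 6)/9 = (⅑)*9 = 1)
K(j, z) = (5 + z)/(209 + j) (K(j, z) = (z + 5)/(j + 209) = (5 + z)/(209 + j))
U(P, W) = 1/(-153 + P)
K(-172, 83) + U(40, 22) = (5 + 83)/(209 - 172) + 1/(-153 + 40) = 88/37 + 1/(-113) = (1/37)*88 - 1/113 = 88/37 - 1/113 = 9907/4181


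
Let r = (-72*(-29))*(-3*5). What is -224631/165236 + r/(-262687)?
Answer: -53832451977/43405349132 ≈ -1.2402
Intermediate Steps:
r = -31320 (r = 2088*(-15) = -31320)
-224631/165236 + r/(-262687) = -224631/165236 - 31320/(-262687) = -224631*1/165236 - 31320*(-1/262687) = -224631/165236 + 31320/262687 = -53832451977/43405349132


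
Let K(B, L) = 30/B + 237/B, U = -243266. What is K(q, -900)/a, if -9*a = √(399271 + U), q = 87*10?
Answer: -801*√156005/45241450 ≈ -0.0069930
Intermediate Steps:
q = 870
a = -√156005/9 (a = -√(399271 - 243266)/9 = -√156005/9 ≈ -43.886)
K(B, L) = 267/B
K(q, -900)/a = (267/870)/((-√156005/9)) = (267*(1/870))*(-9*√156005/156005) = 89*(-9*√156005/156005)/290 = -801*√156005/45241450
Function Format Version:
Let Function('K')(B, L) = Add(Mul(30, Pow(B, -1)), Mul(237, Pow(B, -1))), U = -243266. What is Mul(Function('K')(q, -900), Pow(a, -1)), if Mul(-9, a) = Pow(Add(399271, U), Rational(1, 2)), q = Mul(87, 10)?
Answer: Mul(Rational(-801, 45241450), Pow(156005, Rational(1, 2))) ≈ -0.0069930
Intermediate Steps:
q = 870
a = Mul(Rational(-1, 9), Pow(156005, Rational(1, 2))) (a = Mul(Rational(-1, 9), Pow(Add(399271, -243266), Rational(1, 2))) = Mul(Rational(-1, 9), Pow(156005, Rational(1, 2))) ≈ -43.886)
Function('K')(B, L) = Mul(267, Pow(B, -1))
Mul(Function('K')(q, -900), Pow(a, -1)) = Mul(Mul(267, Pow(870, -1)), Pow(Mul(Rational(-1, 9), Pow(156005, Rational(1, 2))), -1)) = Mul(Mul(267, Rational(1, 870)), Mul(Rational(-9, 156005), Pow(156005, Rational(1, 2)))) = Mul(Rational(89, 290), Mul(Rational(-9, 156005), Pow(156005, Rational(1, 2)))) = Mul(Rational(-801, 45241450), Pow(156005, Rational(1, 2)))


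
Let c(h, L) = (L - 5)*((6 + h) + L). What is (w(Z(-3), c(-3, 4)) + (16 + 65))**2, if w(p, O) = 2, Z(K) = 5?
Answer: 6889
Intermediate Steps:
c(h, L) = (-5 + L)*(6 + L + h)
(w(Z(-3), c(-3, 4)) + (16 + 65))**2 = (2 + (16 + 65))**2 = (2 + 81)**2 = 83**2 = 6889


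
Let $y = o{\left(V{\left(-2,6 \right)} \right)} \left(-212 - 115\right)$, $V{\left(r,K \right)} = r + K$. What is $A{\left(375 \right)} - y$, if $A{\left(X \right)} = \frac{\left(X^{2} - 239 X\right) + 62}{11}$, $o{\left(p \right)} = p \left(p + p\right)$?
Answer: $15106$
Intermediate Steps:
$V{\left(r,K \right)} = K + r$
$o{\left(p \right)} = 2 p^{2}$ ($o{\left(p \right)} = p 2 p = 2 p^{2}$)
$A{\left(X \right)} = \frac{62}{11} - \frac{239 X}{11} + \frac{X^{2}}{11}$ ($A{\left(X \right)} = \left(62 + X^{2} - 239 X\right) \frac{1}{11} = \frac{62}{11} - \frac{239 X}{11} + \frac{X^{2}}{11}$)
$y = -10464$ ($y = 2 \left(6 - 2\right)^{2} \left(-212 - 115\right) = 2 \cdot 4^{2} \left(-327\right) = 2 \cdot 16 \left(-327\right) = 32 \left(-327\right) = -10464$)
$A{\left(375 \right)} - y = \left(\frac{62}{11} - \frac{89625}{11} + \frac{375^{2}}{11}\right) - -10464 = \left(\frac{62}{11} - \frac{89625}{11} + \frac{1}{11} \cdot 140625\right) + 10464 = \left(\frac{62}{11} - \frac{89625}{11} + \frac{140625}{11}\right) + 10464 = 4642 + 10464 = 15106$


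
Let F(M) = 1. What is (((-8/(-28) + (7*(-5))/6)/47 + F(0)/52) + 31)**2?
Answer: 2515310356729/2634152976 ≈ 954.88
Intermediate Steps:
(((-8/(-28) + (7*(-5))/6)/47 + F(0)/52) + 31)**2 = (((-8/(-28) + (7*(-5))/6)/47 + 1/52) + 31)**2 = (((-8*(-1/28) - 35*1/6)*(1/47) + 1*(1/52)) + 31)**2 = (((2/7 - 35/6)*(1/47) + 1/52) + 31)**2 = ((-233/42*1/47 + 1/52) + 31)**2 = ((-233/1974 + 1/52) + 31)**2 = (-5071/51324 + 31)**2 = (1585973/51324)**2 = 2515310356729/2634152976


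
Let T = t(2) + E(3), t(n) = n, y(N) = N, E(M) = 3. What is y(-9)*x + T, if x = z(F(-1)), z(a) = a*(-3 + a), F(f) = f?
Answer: -31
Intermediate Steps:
x = 4 (x = -(-3 - 1) = -1*(-4) = 4)
T = 5 (T = 2 + 3 = 5)
y(-9)*x + T = -9*4 + 5 = -36 + 5 = -31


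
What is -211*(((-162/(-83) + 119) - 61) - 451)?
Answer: 6848427/83 ≈ 82511.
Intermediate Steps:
-211*(((-162/(-83) + 119) - 61) - 451) = -211*(((-162*(-1/83) + 119) - 61) - 451) = -211*(((162/83 + 119) - 61) - 451) = -211*((10039/83 - 61) - 451) = -211*(4976/83 - 451) = -211*(-32457/83) = 6848427/83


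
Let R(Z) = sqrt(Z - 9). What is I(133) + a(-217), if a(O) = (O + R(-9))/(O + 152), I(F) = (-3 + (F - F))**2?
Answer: 802/65 - 3*I*sqrt(2)/65 ≈ 12.338 - 0.065271*I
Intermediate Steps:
R(Z) = sqrt(-9 + Z)
I(F) = 9 (I(F) = (-3 + 0)**2 = (-3)**2 = 9)
a(O) = (O + 3*I*sqrt(2))/(152 + O) (a(O) = (O + sqrt(-9 - 9))/(O + 152) = (O + sqrt(-18))/(152 + O) = (O + 3*I*sqrt(2))/(152 + O))
I(133) + a(-217) = 9 + (-217 + 3*I*sqrt(2))/(152 - 217) = 9 + (-217 + 3*I*sqrt(2))/(-65) = 9 - (-217 + 3*I*sqrt(2))/65 = 9 + (217/65 - 3*I*sqrt(2)/65) = 802/65 - 3*I*sqrt(2)/65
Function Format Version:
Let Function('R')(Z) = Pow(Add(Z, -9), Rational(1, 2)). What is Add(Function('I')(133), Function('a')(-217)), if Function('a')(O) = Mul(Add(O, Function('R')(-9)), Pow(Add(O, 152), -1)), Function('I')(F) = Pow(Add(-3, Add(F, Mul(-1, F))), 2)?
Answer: Add(Rational(802, 65), Mul(Rational(-3, 65), I, Pow(2, Rational(1, 2)))) ≈ Add(12.338, Mul(-0.065271, I))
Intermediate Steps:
Function('R')(Z) = Pow(Add(-9, Z), Rational(1, 2))
Function('I')(F) = 9 (Function('I')(F) = Pow(Add(-3, 0), 2) = Pow(-3, 2) = 9)
Function('a')(O) = Mul(Pow(Add(152, O), -1), Add(O, Mul(3, I, Pow(2, Rational(1, 2))))) (Function('a')(O) = Mul(Add(O, Pow(Add(-9, -9), Rational(1, 2))), Pow(Add(O, 152), -1)) = Mul(Add(O, Pow(-18, Rational(1, 2))), Pow(Add(152, O), -1)) = Mul(Add(O, Mul(3, I, Pow(2, Rational(1, 2)))), Pow(Add(152, O), -1)) = Mul(Pow(Add(152, O), -1), Add(O, Mul(3, I, Pow(2, Rational(1, 2))))))
Add(Function('I')(133), Function('a')(-217)) = Add(9, Mul(Pow(Add(152, -217), -1), Add(-217, Mul(3, I, Pow(2, Rational(1, 2)))))) = Add(9, Mul(Pow(-65, -1), Add(-217, Mul(3, I, Pow(2, Rational(1, 2)))))) = Add(9, Mul(Rational(-1, 65), Add(-217, Mul(3, I, Pow(2, Rational(1, 2)))))) = Add(9, Add(Rational(217, 65), Mul(Rational(-3, 65), I, Pow(2, Rational(1, 2))))) = Add(Rational(802, 65), Mul(Rational(-3, 65), I, Pow(2, Rational(1, 2))))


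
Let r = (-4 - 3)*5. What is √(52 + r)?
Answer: √17 ≈ 4.1231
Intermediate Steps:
r = -35 (r = -7*5 = -35)
√(52 + r) = √(52 - 35) = √17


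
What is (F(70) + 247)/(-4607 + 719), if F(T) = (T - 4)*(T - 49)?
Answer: -1633/3888 ≈ -0.42001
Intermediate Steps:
F(T) = (-49 + T)*(-4 + T) (F(T) = (-4 + T)*(-49 + T) = (-49 + T)*(-4 + T))
(F(70) + 247)/(-4607 + 719) = ((196 + 70**2 - 53*70) + 247)/(-4607 + 719) = ((196 + 4900 - 3710) + 247)/(-3888) = (1386 + 247)*(-1/3888) = 1633*(-1/3888) = -1633/3888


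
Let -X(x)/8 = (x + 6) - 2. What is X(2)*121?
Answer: -5808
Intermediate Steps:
X(x) = -32 - 8*x (X(x) = -8*((x + 6) - 2) = -8*((6 + x) - 2) = -8*(4 + x) = -32 - 8*x)
X(2)*121 = (-32 - 8*2)*121 = (-32 - 16)*121 = -48*121 = -5808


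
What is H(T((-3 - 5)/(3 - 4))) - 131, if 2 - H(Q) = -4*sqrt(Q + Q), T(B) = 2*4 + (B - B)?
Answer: -113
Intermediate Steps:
T(B) = 8 (T(B) = 8 + 0 = 8)
H(Q) = 2 + 4*sqrt(2)*sqrt(Q) (H(Q) = 2 - (-4)*sqrt(Q + Q) = 2 - (-4)*sqrt(2*Q) = 2 - (-4)*sqrt(2)*sqrt(Q) = 2 + 4*sqrt(2)*sqrt(Q))
H(T((-3 - 5)/(3 - 4))) - 131 = (2 + 4*sqrt(2)*sqrt(8)) - 131 = (2 + 4*sqrt(2)*(2*sqrt(2))) - 131 = (2 + 16) - 131 = 18 - 131 = -113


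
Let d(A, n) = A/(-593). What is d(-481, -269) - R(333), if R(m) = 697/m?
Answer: -253148/197469 ≈ -1.2820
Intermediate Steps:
d(A, n) = -A/593 (d(A, n) = A*(-1/593) = -A/593)
d(-481, -269) - R(333) = -1/593*(-481) - 697/333 = 481/593 - 697/333 = -253148/197469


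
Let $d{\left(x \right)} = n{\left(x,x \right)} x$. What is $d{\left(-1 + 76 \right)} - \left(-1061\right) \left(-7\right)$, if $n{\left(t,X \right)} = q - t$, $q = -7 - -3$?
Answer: $-13352$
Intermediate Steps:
$q = -4$ ($q = -7 + 3 = -4$)
$n{\left(t,X \right)} = -4 - t$
$d{\left(x \right)} = x \left(-4 - x\right)$ ($d{\left(x \right)} = \left(-4 - x\right) x = x \left(-4 - x\right)$)
$d{\left(-1 + 76 \right)} - \left(-1061\right) \left(-7\right) = - \left(-1 + 76\right) \left(4 + \left(-1 + 76\right)\right) - \left(-1061\right) \left(-7\right) = \left(-1\right) 75 \left(4 + 75\right) - 7427 = \left(-1\right) 75 \cdot 79 - 7427 = -5925 - 7427 = -13352$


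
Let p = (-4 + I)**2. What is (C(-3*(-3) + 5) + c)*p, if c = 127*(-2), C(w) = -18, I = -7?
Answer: -32912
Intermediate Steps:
p = 121 (p = (-4 - 7)**2 = (-11)**2 = 121)
c = -254
(C(-3*(-3) + 5) + c)*p = (-18 - 254)*121 = -272*121 = -32912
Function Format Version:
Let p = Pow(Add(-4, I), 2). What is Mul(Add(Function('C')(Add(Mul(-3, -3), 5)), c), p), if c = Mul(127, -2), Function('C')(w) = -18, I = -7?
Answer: -32912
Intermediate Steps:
p = 121 (p = Pow(Add(-4, -7), 2) = Pow(-11, 2) = 121)
c = -254
Mul(Add(Function('C')(Add(Mul(-3, -3), 5)), c), p) = Mul(Add(-18, -254), 121) = Mul(-272, 121) = -32912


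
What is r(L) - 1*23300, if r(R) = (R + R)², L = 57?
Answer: -10304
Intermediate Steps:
r(R) = 4*R² (r(R) = (2*R)² = 4*R²)
r(L) - 1*23300 = 4*57² - 1*23300 = 4*3249 - 23300 = 12996 - 23300 = -10304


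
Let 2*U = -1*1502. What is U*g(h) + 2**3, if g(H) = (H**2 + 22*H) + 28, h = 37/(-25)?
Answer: 1117231/625 ≈ 1787.6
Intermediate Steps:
h = -37/25 (h = 37*(-1/25) = -37/25 ≈ -1.4800)
U = -751 (U = (-1*1502)/2 = (1/2)*(-1502) = -751)
g(H) = 28 + H**2 + 22*H
U*g(h) + 2**3 = -751*(28 + (-37/25)**2 + 22*(-37/25)) + 2**3 = -751*(28 + 1369/625 - 814/25) + 8 = -751*(-1481/625) + 8 = 1112231/625 + 8 = 1117231/625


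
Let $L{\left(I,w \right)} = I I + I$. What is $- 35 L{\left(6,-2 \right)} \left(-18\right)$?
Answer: $26460$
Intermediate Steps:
$L{\left(I,w \right)} = I + I^{2}$ ($L{\left(I,w \right)} = I^{2} + I = I + I^{2}$)
$- 35 L{\left(6,-2 \right)} \left(-18\right) = - 35 \cdot 6 \left(1 + 6\right) \left(-18\right) = - 35 \cdot 6 \cdot 7 \left(-18\right) = \left(-35\right) 42 \left(-18\right) = \left(-1470\right) \left(-18\right) = 26460$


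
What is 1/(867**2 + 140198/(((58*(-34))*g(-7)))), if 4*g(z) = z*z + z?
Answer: 10353/7782166118 ≈ 1.3303e-6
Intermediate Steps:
g(z) = z/4 + z**2/4 (g(z) = (z*z + z)/4 = (z**2 + z)/4 = (z + z**2)/4 = z/4 + z**2/4)
1/(867**2 + 140198/(((58*(-34))*g(-7)))) = 1/(867**2 + 140198/(((58*(-34))*((1/4)*(-7)*(1 - 7))))) = 1/(751689 + 140198/((-493*(-7)*(-6)))) = 1/(751689 + 140198/((-1972*21/2))) = 1/(751689 + 140198/(-20706)) = 1/(751689 + 140198*(-1/20706)) = 1/(751689 - 70099/10353) = 1/(7782166118/10353) = 10353/7782166118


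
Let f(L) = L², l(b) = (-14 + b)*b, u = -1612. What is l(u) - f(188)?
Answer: 2585768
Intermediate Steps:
l(b) = b*(-14 + b)
l(u) - f(188) = -1612*(-14 - 1612) - 1*188² = -1612*(-1626) - 1*35344 = 2621112 - 35344 = 2585768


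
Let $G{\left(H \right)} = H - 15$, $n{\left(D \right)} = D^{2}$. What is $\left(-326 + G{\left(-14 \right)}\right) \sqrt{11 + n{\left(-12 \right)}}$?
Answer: $- 355 \sqrt{155} \approx -4419.7$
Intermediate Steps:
$G{\left(H \right)} = -15 + H$ ($G{\left(H \right)} = H - 15 = -15 + H$)
$\left(-326 + G{\left(-14 \right)}\right) \sqrt{11 + n{\left(-12 \right)}} = \left(-326 - 29\right) \sqrt{11 + \left(-12\right)^{2}} = \left(-326 - 29\right) \sqrt{11 + 144} = - 355 \sqrt{155}$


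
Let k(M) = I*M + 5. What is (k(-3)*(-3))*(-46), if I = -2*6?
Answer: 5658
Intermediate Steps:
I = -12
k(M) = 5 - 12*M (k(M) = -12*M + 5 = 5 - 12*M)
(k(-3)*(-3))*(-46) = ((5 - 12*(-3))*(-3))*(-46) = ((5 + 36)*(-3))*(-46) = (41*(-3))*(-46) = -123*(-46) = 5658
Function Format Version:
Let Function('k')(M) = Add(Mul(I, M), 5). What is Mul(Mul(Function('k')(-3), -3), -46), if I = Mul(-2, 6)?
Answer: 5658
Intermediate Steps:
I = -12
Function('k')(M) = Add(5, Mul(-12, M)) (Function('k')(M) = Add(Mul(-12, M), 5) = Add(5, Mul(-12, M)))
Mul(Mul(Function('k')(-3), -3), -46) = Mul(Mul(Add(5, Mul(-12, -3)), -3), -46) = Mul(Mul(Add(5, 36), -3), -46) = Mul(Mul(41, -3), -46) = Mul(-123, -46) = 5658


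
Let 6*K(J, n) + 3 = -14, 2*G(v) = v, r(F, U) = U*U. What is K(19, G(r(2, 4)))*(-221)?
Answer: 3757/6 ≈ 626.17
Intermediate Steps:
r(F, U) = U²
G(v) = v/2
K(J, n) = -17/6 (K(J, n) = -½ + (⅙)*(-14) = -½ - 7/3 = -17/6)
K(19, G(r(2, 4)))*(-221) = -17/6*(-221) = 3757/6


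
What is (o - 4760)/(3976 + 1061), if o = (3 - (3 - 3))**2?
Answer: -4751/5037 ≈ -0.94322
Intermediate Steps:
o = 9 (o = (3 - 1*0)**2 = (3 + 0)**2 = 3**2 = 9)
(o - 4760)/(3976 + 1061) = (9 - 4760)/(3976 + 1061) = -4751/5037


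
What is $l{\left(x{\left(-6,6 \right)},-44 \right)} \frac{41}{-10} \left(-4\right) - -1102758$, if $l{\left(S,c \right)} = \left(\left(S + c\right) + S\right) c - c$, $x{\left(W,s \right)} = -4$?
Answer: $\frac{5705014}{5} \approx 1.141 \cdot 10^{6}$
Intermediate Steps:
$l{\left(S,c \right)} = - c + c \left(c + 2 S\right)$ ($l{\left(S,c \right)} = \left(c + 2 S\right) c - c = c \left(c + 2 S\right) - c = - c + c \left(c + 2 S\right)$)
$l{\left(x{\left(-6,6 \right)},-44 \right)} \frac{41}{-10} \left(-4\right) - -1102758 = - 44 \left(-1 - 44 + 2 \left(-4\right)\right) \frac{41}{-10} \left(-4\right) - -1102758 = - 44 \left(-1 - 44 - 8\right) 41 \left(- \frac{1}{10}\right) \left(-4\right) + 1102758 = \left(-44\right) \left(-53\right) \left(\left(- \frac{41}{10}\right) \left(-4\right)\right) + 1102758 = 2332 \cdot \frac{82}{5} + 1102758 = \frac{191224}{5} + 1102758 = \frac{5705014}{5}$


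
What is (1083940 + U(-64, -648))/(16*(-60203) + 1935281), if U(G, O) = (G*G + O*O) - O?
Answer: 1508588/972033 ≈ 1.5520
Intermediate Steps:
U(G, O) = G² + O² - O (U(G, O) = (G² + O²) - O = G² + O² - O)
(1083940 + U(-64, -648))/(16*(-60203) + 1935281) = (1083940 + ((-64)² + (-648)² - 1*(-648)))/(16*(-60203) + 1935281) = (1083940 + (4096 + 419904 + 648))/(-963248 + 1935281) = (1083940 + 424648)/972033 = 1508588*(1/972033) = 1508588/972033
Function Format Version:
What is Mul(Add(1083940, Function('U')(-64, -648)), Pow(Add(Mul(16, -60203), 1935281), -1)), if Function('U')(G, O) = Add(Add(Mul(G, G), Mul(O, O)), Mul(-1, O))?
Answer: Rational(1508588, 972033) ≈ 1.5520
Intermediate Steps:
Function('U')(G, O) = Add(Pow(G, 2), Pow(O, 2), Mul(-1, O)) (Function('U')(G, O) = Add(Add(Pow(G, 2), Pow(O, 2)), Mul(-1, O)) = Add(Pow(G, 2), Pow(O, 2), Mul(-1, O)))
Mul(Add(1083940, Function('U')(-64, -648)), Pow(Add(Mul(16, -60203), 1935281), -1)) = Mul(Add(1083940, Add(Pow(-64, 2), Pow(-648, 2), Mul(-1, -648))), Pow(Add(Mul(16, -60203), 1935281), -1)) = Mul(Add(1083940, Add(4096, 419904, 648)), Pow(Add(-963248, 1935281), -1)) = Mul(Add(1083940, 424648), Pow(972033, -1)) = Mul(1508588, Rational(1, 972033)) = Rational(1508588, 972033)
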